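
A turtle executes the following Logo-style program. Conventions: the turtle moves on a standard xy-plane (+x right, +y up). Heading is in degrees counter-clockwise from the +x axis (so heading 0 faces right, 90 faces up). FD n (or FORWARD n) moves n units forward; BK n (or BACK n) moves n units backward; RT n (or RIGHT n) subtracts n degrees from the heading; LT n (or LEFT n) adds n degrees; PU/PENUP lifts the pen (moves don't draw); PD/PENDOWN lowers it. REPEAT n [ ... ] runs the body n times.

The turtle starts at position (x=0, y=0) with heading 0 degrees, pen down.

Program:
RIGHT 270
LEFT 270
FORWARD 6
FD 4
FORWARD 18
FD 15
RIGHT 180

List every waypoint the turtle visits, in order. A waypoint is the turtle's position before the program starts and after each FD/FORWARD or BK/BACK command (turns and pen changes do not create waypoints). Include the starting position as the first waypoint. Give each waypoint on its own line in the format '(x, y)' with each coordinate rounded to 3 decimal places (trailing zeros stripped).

Answer: (0, 0)
(6, 0)
(10, 0)
(28, 0)
(43, 0)

Derivation:
Executing turtle program step by step:
Start: pos=(0,0), heading=0, pen down
RT 270: heading 0 -> 90
LT 270: heading 90 -> 0
FD 6: (0,0) -> (6,0) [heading=0, draw]
FD 4: (6,0) -> (10,0) [heading=0, draw]
FD 18: (10,0) -> (28,0) [heading=0, draw]
FD 15: (28,0) -> (43,0) [heading=0, draw]
RT 180: heading 0 -> 180
Final: pos=(43,0), heading=180, 4 segment(s) drawn
Waypoints (5 total):
(0, 0)
(6, 0)
(10, 0)
(28, 0)
(43, 0)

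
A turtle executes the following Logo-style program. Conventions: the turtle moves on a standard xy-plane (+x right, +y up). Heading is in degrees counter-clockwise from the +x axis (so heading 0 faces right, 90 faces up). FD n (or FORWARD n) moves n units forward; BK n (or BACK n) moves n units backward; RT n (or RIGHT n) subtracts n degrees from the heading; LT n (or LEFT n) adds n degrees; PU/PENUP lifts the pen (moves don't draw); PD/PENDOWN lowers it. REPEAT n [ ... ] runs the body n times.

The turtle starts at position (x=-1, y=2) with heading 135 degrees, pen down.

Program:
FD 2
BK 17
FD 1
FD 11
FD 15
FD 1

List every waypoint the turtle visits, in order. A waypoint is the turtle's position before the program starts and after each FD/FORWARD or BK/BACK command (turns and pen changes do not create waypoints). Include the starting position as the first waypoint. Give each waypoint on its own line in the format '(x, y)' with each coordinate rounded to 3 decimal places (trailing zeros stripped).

Executing turtle program step by step:
Start: pos=(-1,2), heading=135, pen down
FD 2: (-1,2) -> (-2.414,3.414) [heading=135, draw]
BK 17: (-2.414,3.414) -> (9.607,-8.607) [heading=135, draw]
FD 1: (9.607,-8.607) -> (8.899,-7.899) [heading=135, draw]
FD 11: (8.899,-7.899) -> (1.121,-0.121) [heading=135, draw]
FD 15: (1.121,-0.121) -> (-9.485,10.485) [heading=135, draw]
FD 1: (-9.485,10.485) -> (-10.192,11.192) [heading=135, draw]
Final: pos=(-10.192,11.192), heading=135, 6 segment(s) drawn
Waypoints (7 total):
(-1, 2)
(-2.414, 3.414)
(9.607, -8.607)
(8.899, -7.899)
(1.121, -0.121)
(-9.485, 10.485)
(-10.192, 11.192)

Answer: (-1, 2)
(-2.414, 3.414)
(9.607, -8.607)
(8.899, -7.899)
(1.121, -0.121)
(-9.485, 10.485)
(-10.192, 11.192)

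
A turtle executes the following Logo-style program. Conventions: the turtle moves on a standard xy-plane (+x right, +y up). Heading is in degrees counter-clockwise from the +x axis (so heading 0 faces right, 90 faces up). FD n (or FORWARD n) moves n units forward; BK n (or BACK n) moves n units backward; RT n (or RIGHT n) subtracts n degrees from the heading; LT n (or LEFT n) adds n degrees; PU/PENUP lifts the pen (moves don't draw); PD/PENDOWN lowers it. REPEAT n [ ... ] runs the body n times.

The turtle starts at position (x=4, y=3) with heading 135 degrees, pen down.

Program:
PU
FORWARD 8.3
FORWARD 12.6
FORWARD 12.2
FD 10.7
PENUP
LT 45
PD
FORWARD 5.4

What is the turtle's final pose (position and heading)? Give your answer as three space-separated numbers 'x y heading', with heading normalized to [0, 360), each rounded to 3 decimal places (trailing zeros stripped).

Executing turtle program step by step:
Start: pos=(4,3), heading=135, pen down
PU: pen up
FD 8.3: (4,3) -> (-1.869,8.869) [heading=135, move]
FD 12.6: (-1.869,8.869) -> (-10.779,17.779) [heading=135, move]
FD 12.2: (-10.779,17.779) -> (-19.405,26.405) [heading=135, move]
FD 10.7: (-19.405,26.405) -> (-26.971,33.971) [heading=135, move]
PU: pen up
LT 45: heading 135 -> 180
PD: pen down
FD 5.4: (-26.971,33.971) -> (-32.371,33.971) [heading=180, draw]
Final: pos=(-32.371,33.971), heading=180, 1 segment(s) drawn

Answer: -32.371 33.971 180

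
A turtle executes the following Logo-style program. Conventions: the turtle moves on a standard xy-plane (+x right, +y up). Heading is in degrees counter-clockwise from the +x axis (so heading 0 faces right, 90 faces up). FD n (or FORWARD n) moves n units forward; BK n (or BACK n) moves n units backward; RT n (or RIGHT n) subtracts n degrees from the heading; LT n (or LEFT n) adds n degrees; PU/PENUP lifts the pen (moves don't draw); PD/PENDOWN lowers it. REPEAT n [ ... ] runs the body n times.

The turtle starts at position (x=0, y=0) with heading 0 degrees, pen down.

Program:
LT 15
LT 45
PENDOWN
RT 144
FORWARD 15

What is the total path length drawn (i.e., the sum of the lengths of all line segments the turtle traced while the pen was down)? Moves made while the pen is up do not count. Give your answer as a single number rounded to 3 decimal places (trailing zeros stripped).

Answer: 15

Derivation:
Executing turtle program step by step:
Start: pos=(0,0), heading=0, pen down
LT 15: heading 0 -> 15
LT 45: heading 15 -> 60
PD: pen down
RT 144: heading 60 -> 276
FD 15: (0,0) -> (1.568,-14.918) [heading=276, draw]
Final: pos=(1.568,-14.918), heading=276, 1 segment(s) drawn

Segment lengths:
  seg 1: (0,0) -> (1.568,-14.918), length = 15
Total = 15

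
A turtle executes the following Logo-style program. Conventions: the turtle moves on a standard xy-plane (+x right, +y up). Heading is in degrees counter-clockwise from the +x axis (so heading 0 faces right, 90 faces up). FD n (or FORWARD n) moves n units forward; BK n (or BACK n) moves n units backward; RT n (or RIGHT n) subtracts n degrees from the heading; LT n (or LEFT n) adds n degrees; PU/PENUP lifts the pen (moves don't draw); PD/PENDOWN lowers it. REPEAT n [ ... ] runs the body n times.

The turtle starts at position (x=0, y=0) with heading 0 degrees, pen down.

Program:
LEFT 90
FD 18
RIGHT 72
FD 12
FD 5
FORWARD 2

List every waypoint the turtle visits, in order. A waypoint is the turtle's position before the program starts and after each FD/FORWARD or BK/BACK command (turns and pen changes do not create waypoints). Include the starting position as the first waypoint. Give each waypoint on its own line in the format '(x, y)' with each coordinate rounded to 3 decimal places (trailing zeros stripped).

Executing turtle program step by step:
Start: pos=(0,0), heading=0, pen down
LT 90: heading 0 -> 90
FD 18: (0,0) -> (0,18) [heading=90, draw]
RT 72: heading 90 -> 18
FD 12: (0,18) -> (11.413,21.708) [heading=18, draw]
FD 5: (11.413,21.708) -> (16.168,23.253) [heading=18, draw]
FD 2: (16.168,23.253) -> (18.07,23.871) [heading=18, draw]
Final: pos=(18.07,23.871), heading=18, 4 segment(s) drawn
Waypoints (5 total):
(0, 0)
(0, 18)
(11.413, 21.708)
(16.168, 23.253)
(18.07, 23.871)

Answer: (0, 0)
(0, 18)
(11.413, 21.708)
(16.168, 23.253)
(18.07, 23.871)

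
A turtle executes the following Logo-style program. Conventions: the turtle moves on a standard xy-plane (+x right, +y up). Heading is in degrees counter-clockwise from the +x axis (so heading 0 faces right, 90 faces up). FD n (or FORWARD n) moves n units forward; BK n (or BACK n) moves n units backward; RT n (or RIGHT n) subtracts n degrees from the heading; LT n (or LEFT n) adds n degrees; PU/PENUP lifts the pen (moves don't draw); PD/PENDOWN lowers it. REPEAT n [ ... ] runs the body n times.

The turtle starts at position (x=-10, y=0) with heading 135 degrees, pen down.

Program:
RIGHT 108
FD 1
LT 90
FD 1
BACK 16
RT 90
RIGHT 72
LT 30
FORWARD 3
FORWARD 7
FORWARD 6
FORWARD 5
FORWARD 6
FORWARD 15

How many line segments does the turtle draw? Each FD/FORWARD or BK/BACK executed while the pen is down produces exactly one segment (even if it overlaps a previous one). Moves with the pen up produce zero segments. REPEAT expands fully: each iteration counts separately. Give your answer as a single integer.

Answer: 9

Derivation:
Executing turtle program step by step:
Start: pos=(-10,0), heading=135, pen down
RT 108: heading 135 -> 27
FD 1: (-10,0) -> (-9.109,0.454) [heading=27, draw]
LT 90: heading 27 -> 117
FD 1: (-9.109,0.454) -> (-9.563,1.345) [heading=117, draw]
BK 16: (-9.563,1.345) -> (-2.299,-12.911) [heading=117, draw]
RT 90: heading 117 -> 27
RT 72: heading 27 -> 315
LT 30: heading 315 -> 345
FD 3: (-2.299,-12.911) -> (0.599,-13.688) [heading=345, draw]
FD 7: (0.599,-13.688) -> (7.36,-15.499) [heading=345, draw]
FD 6: (7.36,-15.499) -> (13.156,-17.052) [heading=345, draw]
FD 5: (13.156,-17.052) -> (17.985,-18.346) [heading=345, draw]
FD 6: (17.985,-18.346) -> (23.781,-19.899) [heading=345, draw]
FD 15: (23.781,-19.899) -> (38.27,-23.782) [heading=345, draw]
Final: pos=(38.27,-23.782), heading=345, 9 segment(s) drawn
Segments drawn: 9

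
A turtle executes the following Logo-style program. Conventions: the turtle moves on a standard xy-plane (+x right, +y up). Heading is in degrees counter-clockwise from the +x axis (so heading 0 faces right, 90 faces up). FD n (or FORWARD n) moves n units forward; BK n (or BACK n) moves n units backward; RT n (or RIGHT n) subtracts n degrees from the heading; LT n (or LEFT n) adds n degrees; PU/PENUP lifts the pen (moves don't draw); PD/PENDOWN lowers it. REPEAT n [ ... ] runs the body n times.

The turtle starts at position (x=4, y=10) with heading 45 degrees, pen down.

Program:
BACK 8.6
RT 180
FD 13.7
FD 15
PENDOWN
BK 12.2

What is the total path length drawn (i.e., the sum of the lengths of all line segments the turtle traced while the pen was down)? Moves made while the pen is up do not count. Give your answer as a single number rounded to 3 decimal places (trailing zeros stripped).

Executing turtle program step by step:
Start: pos=(4,10), heading=45, pen down
BK 8.6: (4,10) -> (-2.081,3.919) [heading=45, draw]
RT 180: heading 45 -> 225
FD 13.7: (-2.081,3.919) -> (-11.768,-5.768) [heading=225, draw]
FD 15: (-11.768,-5.768) -> (-22.375,-16.375) [heading=225, draw]
PD: pen down
BK 12.2: (-22.375,-16.375) -> (-13.748,-7.748) [heading=225, draw]
Final: pos=(-13.748,-7.748), heading=225, 4 segment(s) drawn

Segment lengths:
  seg 1: (4,10) -> (-2.081,3.919), length = 8.6
  seg 2: (-2.081,3.919) -> (-11.768,-5.768), length = 13.7
  seg 3: (-11.768,-5.768) -> (-22.375,-16.375), length = 15
  seg 4: (-22.375,-16.375) -> (-13.748,-7.748), length = 12.2
Total = 49.5

Answer: 49.5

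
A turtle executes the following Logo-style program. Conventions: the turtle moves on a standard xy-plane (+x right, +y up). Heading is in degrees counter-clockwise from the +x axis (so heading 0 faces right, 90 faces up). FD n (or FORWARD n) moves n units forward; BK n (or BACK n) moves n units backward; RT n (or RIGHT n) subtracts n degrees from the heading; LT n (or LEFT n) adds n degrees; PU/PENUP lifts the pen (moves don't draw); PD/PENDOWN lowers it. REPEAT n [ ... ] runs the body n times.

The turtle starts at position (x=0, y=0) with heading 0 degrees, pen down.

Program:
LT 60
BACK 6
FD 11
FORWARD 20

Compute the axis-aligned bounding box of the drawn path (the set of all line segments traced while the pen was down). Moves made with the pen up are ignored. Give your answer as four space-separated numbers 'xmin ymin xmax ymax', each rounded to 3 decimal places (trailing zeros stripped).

Executing turtle program step by step:
Start: pos=(0,0), heading=0, pen down
LT 60: heading 0 -> 60
BK 6: (0,0) -> (-3,-5.196) [heading=60, draw]
FD 11: (-3,-5.196) -> (2.5,4.33) [heading=60, draw]
FD 20: (2.5,4.33) -> (12.5,21.651) [heading=60, draw]
Final: pos=(12.5,21.651), heading=60, 3 segment(s) drawn

Segment endpoints: x in {-3, 0, 2.5, 12.5}, y in {-5.196, 0, 4.33, 21.651}
xmin=-3, ymin=-5.196, xmax=12.5, ymax=21.651

Answer: -3 -5.196 12.5 21.651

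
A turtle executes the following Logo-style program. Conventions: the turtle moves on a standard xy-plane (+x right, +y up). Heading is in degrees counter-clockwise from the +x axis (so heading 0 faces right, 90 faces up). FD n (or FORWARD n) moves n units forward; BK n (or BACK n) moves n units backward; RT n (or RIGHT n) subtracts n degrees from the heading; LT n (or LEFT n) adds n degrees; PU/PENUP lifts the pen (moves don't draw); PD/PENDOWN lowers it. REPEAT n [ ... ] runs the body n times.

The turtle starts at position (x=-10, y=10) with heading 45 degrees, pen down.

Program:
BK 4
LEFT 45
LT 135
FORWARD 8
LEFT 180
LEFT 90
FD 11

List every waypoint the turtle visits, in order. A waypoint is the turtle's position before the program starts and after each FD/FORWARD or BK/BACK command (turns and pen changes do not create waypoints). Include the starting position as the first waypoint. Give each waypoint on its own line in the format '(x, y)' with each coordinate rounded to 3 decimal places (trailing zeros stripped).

Executing turtle program step by step:
Start: pos=(-10,10), heading=45, pen down
BK 4: (-10,10) -> (-12.828,7.172) [heading=45, draw]
LT 45: heading 45 -> 90
LT 135: heading 90 -> 225
FD 8: (-12.828,7.172) -> (-18.485,1.515) [heading=225, draw]
LT 180: heading 225 -> 45
LT 90: heading 45 -> 135
FD 11: (-18.485,1.515) -> (-26.263,9.293) [heading=135, draw]
Final: pos=(-26.263,9.293), heading=135, 3 segment(s) drawn
Waypoints (4 total):
(-10, 10)
(-12.828, 7.172)
(-18.485, 1.515)
(-26.263, 9.293)

Answer: (-10, 10)
(-12.828, 7.172)
(-18.485, 1.515)
(-26.263, 9.293)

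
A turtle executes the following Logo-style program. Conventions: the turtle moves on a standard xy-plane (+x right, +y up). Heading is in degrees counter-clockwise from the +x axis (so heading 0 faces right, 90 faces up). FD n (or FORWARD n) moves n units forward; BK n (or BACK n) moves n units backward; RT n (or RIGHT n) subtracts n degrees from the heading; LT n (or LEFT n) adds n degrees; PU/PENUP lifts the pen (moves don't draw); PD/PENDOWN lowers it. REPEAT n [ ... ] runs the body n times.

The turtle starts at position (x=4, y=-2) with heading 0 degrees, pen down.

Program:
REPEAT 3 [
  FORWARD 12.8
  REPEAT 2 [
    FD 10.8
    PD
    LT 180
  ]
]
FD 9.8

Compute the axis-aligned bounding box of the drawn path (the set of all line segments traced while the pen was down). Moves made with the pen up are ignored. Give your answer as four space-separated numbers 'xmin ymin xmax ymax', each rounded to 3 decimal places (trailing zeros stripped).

Executing turtle program step by step:
Start: pos=(4,-2), heading=0, pen down
REPEAT 3 [
  -- iteration 1/3 --
  FD 12.8: (4,-2) -> (16.8,-2) [heading=0, draw]
  REPEAT 2 [
    -- iteration 1/2 --
    FD 10.8: (16.8,-2) -> (27.6,-2) [heading=0, draw]
    PD: pen down
    LT 180: heading 0 -> 180
    -- iteration 2/2 --
    FD 10.8: (27.6,-2) -> (16.8,-2) [heading=180, draw]
    PD: pen down
    LT 180: heading 180 -> 0
  ]
  -- iteration 2/3 --
  FD 12.8: (16.8,-2) -> (29.6,-2) [heading=0, draw]
  REPEAT 2 [
    -- iteration 1/2 --
    FD 10.8: (29.6,-2) -> (40.4,-2) [heading=0, draw]
    PD: pen down
    LT 180: heading 0 -> 180
    -- iteration 2/2 --
    FD 10.8: (40.4,-2) -> (29.6,-2) [heading=180, draw]
    PD: pen down
    LT 180: heading 180 -> 0
  ]
  -- iteration 3/3 --
  FD 12.8: (29.6,-2) -> (42.4,-2) [heading=0, draw]
  REPEAT 2 [
    -- iteration 1/2 --
    FD 10.8: (42.4,-2) -> (53.2,-2) [heading=0, draw]
    PD: pen down
    LT 180: heading 0 -> 180
    -- iteration 2/2 --
    FD 10.8: (53.2,-2) -> (42.4,-2) [heading=180, draw]
    PD: pen down
    LT 180: heading 180 -> 0
  ]
]
FD 9.8: (42.4,-2) -> (52.2,-2) [heading=0, draw]
Final: pos=(52.2,-2), heading=0, 10 segment(s) drawn

Segment endpoints: x in {4, 16.8, 27.6, 29.6, 29.6, 40.4, 42.4, 52.2, 53.2}, y in {-2, -2, -2, -2, -2, -2, -2, -2, -2}
xmin=4, ymin=-2, xmax=53.2, ymax=-2

Answer: 4 -2 53.2 -2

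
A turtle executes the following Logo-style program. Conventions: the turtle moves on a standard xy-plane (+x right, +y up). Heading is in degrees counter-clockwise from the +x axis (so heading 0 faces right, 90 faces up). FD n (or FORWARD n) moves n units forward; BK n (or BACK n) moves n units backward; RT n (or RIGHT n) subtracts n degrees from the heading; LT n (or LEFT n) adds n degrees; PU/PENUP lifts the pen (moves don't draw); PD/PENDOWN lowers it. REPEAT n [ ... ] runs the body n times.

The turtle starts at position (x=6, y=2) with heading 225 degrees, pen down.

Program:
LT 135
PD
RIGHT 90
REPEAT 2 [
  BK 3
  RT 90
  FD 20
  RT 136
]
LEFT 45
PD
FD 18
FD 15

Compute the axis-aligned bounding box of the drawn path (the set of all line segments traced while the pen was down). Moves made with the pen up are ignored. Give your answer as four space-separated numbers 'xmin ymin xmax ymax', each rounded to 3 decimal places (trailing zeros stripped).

Executing turtle program step by step:
Start: pos=(6,2), heading=225, pen down
LT 135: heading 225 -> 0
PD: pen down
RT 90: heading 0 -> 270
REPEAT 2 [
  -- iteration 1/2 --
  BK 3: (6,2) -> (6,5) [heading=270, draw]
  RT 90: heading 270 -> 180
  FD 20: (6,5) -> (-14,5) [heading=180, draw]
  RT 136: heading 180 -> 44
  -- iteration 2/2 --
  BK 3: (-14,5) -> (-16.158,2.916) [heading=44, draw]
  RT 90: heading 44 -> 314
  FD 20: (-16.158,2.916) -> (-2.265,-11.471) [heading=314, draw]
  RT 136: heading 314 -> 178
]
LT 45: heading 178 -> 223
PD: pen down
FD 18: (-2.265,-11.471) -> (-15.429,-23.747) [heading=223, draw]
FD 15: (-15.429,-23.747) -> (-26.4,-33.977) [heading=223, draw]
Final: pos=(-26.4,-33.977), heading=223, 6 segment(s) drawn

Segment endpoints: x in {-26.4, -16.158, -15.429, -14, -2.265, 6, 6}, y in {-33.977, -23.747, -11.471, 2, 2.916, 5, 5}
xmin=-26.4, ymin=-33.977, xmax=6, ymax=5

Answer: -26.4 -33.977 6 5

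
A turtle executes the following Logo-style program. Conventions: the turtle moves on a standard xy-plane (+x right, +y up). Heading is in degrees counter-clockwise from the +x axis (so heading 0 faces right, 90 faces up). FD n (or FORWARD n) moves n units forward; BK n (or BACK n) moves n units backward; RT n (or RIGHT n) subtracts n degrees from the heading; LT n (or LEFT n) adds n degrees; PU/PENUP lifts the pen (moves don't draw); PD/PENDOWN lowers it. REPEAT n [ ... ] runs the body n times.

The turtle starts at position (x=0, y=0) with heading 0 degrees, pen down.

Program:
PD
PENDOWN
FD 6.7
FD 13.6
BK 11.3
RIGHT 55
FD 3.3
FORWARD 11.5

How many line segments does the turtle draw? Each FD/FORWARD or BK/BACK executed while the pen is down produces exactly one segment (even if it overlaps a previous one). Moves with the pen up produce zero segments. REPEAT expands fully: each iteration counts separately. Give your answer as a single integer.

Executing turtle program step by step:
Start: pos=(0,0), heading=0, pen down
PD: pen down
PD: pen down
FD 6.7: (0,0) -> (6.7,0) [heading=0, draw]
FD 13.6: (6.7,0) -> (20.3,0) [heading=0, draw]
BK 11.3: (20.3,0) -> (9,0) [heading=0, draw]
RT 55: heading 0 -> 305
FD 3.3: (9,0) -> (10.893,-2.703) [heading=305, draw]
FD 11.5: (10.893,-2.703) -> (17.489,-12.123) [heading=305, draw]
Final: pos=(17.489,-12.123), heading=305, 5 segment(s) drawn
Segments drawn: 5

Answer: 5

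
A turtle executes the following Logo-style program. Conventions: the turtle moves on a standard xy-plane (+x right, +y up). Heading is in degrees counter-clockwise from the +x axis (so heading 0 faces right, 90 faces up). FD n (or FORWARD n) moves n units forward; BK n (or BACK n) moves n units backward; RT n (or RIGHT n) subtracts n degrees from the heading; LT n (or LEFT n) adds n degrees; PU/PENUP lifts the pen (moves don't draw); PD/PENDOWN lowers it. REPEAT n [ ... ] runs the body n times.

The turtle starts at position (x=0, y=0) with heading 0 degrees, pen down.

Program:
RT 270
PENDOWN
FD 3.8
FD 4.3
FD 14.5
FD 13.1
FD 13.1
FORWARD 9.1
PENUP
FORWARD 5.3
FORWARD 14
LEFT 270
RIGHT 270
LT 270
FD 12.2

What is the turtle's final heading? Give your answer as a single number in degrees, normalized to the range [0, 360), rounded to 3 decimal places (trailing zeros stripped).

Executing turtle program step by step:
Start: pos=(0,0), heading=0, pen down
RT 270: heading 0 -> 90
PD: pen down
FD 3.8: (0,0) -> (0,3.8) [heading=90, draw]
FD 4.3: (0,3.8) -> (0,8.1) [heading=90, draw]
FD 14.5: (0,8.1) -> (0,22.6) [heading=90, draw]
FD 13.1: (0,22.6) -> (0,35.7) [heading=90, draw]
FD 13.1: (0,35.7) -> (0,48.8) [heading=90, draw]
FD 9.1: (0,48.8) -> (0,57.9) [heading=90, draw]
PU: pen up
FD 5.3: (0,57.9) -> (0,63.2) [heading=90, move]
FD 14: (0,63.2) -> (0,77.2) [heading=90, move]
LT 270: heading 90 -> 0
RT 270: heading 0 -> 90
LT 270: heading 90 -> 0
FD 12.2: (0,77.2) -> (12.2,77.2) [heading=0, move]
Final: pos=(12.2,77.2), heading=0, 6 segment(s) drawn

Answer: 0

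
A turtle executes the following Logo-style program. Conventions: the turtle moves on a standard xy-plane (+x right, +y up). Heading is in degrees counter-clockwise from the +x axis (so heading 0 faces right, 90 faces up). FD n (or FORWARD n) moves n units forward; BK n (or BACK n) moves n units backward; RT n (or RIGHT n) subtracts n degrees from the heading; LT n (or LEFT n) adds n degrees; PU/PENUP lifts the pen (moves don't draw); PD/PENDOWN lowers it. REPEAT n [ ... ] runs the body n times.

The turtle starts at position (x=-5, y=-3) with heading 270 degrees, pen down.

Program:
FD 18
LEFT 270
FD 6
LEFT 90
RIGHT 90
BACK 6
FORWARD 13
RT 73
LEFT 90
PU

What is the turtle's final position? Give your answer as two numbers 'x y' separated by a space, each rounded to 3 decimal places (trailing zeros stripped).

Answer: -18 -21

Derivation:
Executing turtle program step by step:
Start: pos=(-5,-3), heading=270, pen down
FD 18: (-5,-3) -> (-5,-21) [heading=270, draw]
LT 270: heading 270 -> 180
FD 6: (-5,-21) -> (-11,-21) [heading=180, draw]
LT 90: heading 180 -> 270
RT 90: heading 270 -> 180
BK 6: (-11,-21) -> (-5,-21) [heading=180, draw]
FD 13: (-5,-21) -> (-18,-21) [heading=180, draw]
RT 73: heading 180 -> 107
LT 90: heading 107 -> 197
PU: pen up
Final: pos=(-18,-21), heading=197, 4 segment(s) drawn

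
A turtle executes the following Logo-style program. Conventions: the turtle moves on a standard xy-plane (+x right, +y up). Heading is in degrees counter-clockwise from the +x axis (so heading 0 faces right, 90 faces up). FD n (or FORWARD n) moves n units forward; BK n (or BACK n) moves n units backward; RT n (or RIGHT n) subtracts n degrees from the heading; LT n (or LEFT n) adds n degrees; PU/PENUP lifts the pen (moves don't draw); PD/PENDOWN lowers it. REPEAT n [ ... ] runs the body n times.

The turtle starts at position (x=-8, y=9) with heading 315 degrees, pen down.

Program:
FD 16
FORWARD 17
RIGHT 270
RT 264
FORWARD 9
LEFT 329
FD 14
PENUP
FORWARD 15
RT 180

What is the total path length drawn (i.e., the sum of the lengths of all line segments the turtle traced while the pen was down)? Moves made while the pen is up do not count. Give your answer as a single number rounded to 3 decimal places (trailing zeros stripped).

Answer: 56

Derivation:
Executing turtle program step by step:
Start: pos=(-8,9), heading=315, pen down
FD 16: (-8,9) -> (3.314,-2.314) [heading=315, draw]
FD 17: (3.314,-2.314) -> (15.335,-14.335) [heading=315, draw]
RT 270: heading 315 -> 45
RT 264: heading 45 -> 141
FD 9: (15.335,-14.335) -> (8.34,-8.671) [heading=141, draw]
LT 329: heading 141 -> 110
FD 14: (8.34,-8.671) -> (3.552,4.485) [heading=110, draw]
PU: pen up
FD 15: (3.552,4.485) -> (-1.578,18.58) [heading=110, move]
RT 180: heading 110 -> 290
Final: pos=(-1.578,18.58), heading=290, 4 segment(s) drawn

Segment lengths:
  seg 1: (-8,9) -> (3.314,-2.314), length = 16
  seg 2: (3.314,-2.314) -> (15.335,-14.335), length = 17
  seg 3: (15.335,-14.335) -> (8.34,-8.671), length = 9
  seg 4: (8.34,-8.671) -> (3.552,4.485), length = 14
Total = 56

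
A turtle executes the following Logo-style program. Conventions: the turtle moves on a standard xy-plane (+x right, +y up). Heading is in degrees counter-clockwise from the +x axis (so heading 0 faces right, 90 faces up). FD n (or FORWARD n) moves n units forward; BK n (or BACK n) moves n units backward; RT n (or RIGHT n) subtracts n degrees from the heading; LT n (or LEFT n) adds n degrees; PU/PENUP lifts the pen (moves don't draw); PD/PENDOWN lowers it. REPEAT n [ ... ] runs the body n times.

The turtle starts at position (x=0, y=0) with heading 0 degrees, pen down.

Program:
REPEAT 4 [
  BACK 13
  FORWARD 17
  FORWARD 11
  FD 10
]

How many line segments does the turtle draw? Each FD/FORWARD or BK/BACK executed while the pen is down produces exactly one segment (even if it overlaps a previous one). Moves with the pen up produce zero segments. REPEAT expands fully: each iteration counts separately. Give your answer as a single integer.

Answer: 16

Derivation:
Executing turtle program step by step:
Start: pos=(0,0), heading=0, pen down
REPEAT 4 [
  -- iteration 1/4 --
  BK 13: (0,0) -> (-13,0) [heading=0, draw]
  FD 17: (-13,0) -> (4,0) [heading=0, draw]
  FD 11: (4,0) -> (15,0) [heading=0, draw]
  FD 10: (15,0) -> (25,0) [heading=0, draw]
  -- iteration 2/4 --
  BK 13: (25,0) -> (12,0) [heading=0, draw]
  FD 17: (12,0) -> (29,0) [heading=0, draw]
  FD 11: (29,0) -> (40,0) [heading=0, draw]
  FD 10: (40,0) -> (50,0) [heading=0, draw]
  -- iteration 3/4 --
  BK 13: (50,0) -> (37,0) [heading=0, draw]
  FD 17: (37,0) -> (54,0) [heading=0, draw]
  FD 11: (54,0) -> (65,0) [heading=0, draw]
  FD 10: (65,0) -> (75,0) [heading=0, draw]
  -- iteration 4/4 --
  BK 13: (75,0) -> (62,0) [heading=0, draw]
  FD 17: (62,0) -> (79,0) [heading=0, draw]
  FD 11: (79,0) -> (90,0) [heading=0, draw]
  FD 10: (90,0) -> (100,0) [heading=0, draw]
]
Final: pos=(100,0), heading=0, 16 segment(s) drawn
Segments drawn: 16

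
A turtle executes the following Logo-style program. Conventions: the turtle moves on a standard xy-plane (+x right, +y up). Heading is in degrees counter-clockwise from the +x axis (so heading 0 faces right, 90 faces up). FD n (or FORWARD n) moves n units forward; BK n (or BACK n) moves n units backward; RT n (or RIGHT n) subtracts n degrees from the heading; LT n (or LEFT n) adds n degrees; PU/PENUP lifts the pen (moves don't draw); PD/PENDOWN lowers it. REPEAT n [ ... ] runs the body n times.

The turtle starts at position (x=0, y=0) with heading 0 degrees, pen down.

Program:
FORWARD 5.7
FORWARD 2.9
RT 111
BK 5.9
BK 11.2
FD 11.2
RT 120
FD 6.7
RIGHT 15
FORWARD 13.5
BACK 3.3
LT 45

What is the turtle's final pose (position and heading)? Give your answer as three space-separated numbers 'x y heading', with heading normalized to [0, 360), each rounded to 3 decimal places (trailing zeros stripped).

Executing turtle program step by step:
Start: pos=(0,0), heading=0, pen down
FD 5.7: (0,0) -> (5.7,0) [heading=0, draw]
FD 2.9: (5.7,0) -> (8.6,0) [heading=0, draw]
RT 111: heading 0 -> 249
BK 5.9: (8.6,0) -> (10.714,5.508) [heading=249, draw]
BK 11.2: (10.714,5.508) -> (14.728,15.964) [heading=249, draw]
FD 11.2: (14.728,15.964) -> (10.714,5.508) [heading=249, draw]
RT 120: heading 249 -> 129
FD 6.7: (10.714,5.508) -> (6.498,10.715) [heading=129, draw]
RT 15: heading 129 -> 114
FD 13.5: (6.498,10.715) -> (1.007,23.048) [heading=114, draw]
BK 3.3: (1.007,23.048) -> (2.349,20.033) [heading=114, draw]
LT 45: heading 114 -> 159
Final: pos=(2.349,20.033), heading=159, 8 segment(s) drawn

Answer: 2.349 20.033 159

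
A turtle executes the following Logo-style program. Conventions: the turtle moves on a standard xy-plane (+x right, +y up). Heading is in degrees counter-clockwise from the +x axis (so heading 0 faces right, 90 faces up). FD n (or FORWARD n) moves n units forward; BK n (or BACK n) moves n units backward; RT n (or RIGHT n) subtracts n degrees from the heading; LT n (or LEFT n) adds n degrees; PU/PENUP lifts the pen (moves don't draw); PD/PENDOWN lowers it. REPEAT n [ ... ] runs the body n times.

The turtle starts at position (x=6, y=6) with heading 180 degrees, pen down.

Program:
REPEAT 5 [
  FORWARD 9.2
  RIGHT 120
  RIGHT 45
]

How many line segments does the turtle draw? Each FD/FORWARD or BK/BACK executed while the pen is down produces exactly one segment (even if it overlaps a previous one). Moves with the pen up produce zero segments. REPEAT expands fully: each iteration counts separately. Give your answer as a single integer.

Executing turtle program step by step:
Start: pos=(6,6), heading=180, pen down
REPEAT 5 [
  -- iteration 1/5 --
  FD 9.2: (6,6) -> (-3.2,6) [heading=180, draw]
  RT 120: heading 180 -> 60
  RT 45: heading 60 -> 15
  -- iteration 2/5 --
  FD 9.2: (-3.2,6) -> (5.687,8.381) [heading=15, draw]
  RT 120: heading 15 -> 255
  RT 45: heading 255 -> 210
  -- iteration 3/5 --
  FD 9.2: (5.687,8.381) -> (-2.281,3.781) [heading=210, draw]
  RT 120: heading 210 -> 90
  RT 45: heading 90 -> 45
  -- iteration 4/5 --
  FD 9.2: (-2.281,3.781) -> (4.224,10.287) [heading=45, draw]
  RT 120: heading 45 -> 285
  RT 45: heading 285 -> 240
  -- iteration 5/5 --
  FD 9.2: (4.224,10.287) -> (-0.376,2.319) [heading=240, draw]
  RT 120: heading 240 -> 120
  RT 45: heading 120 -> 75
]
Final: pos=(-0.376,2.319), heading=75, 5 segment(s) drawn
Segments drawn: 5

Answer: 5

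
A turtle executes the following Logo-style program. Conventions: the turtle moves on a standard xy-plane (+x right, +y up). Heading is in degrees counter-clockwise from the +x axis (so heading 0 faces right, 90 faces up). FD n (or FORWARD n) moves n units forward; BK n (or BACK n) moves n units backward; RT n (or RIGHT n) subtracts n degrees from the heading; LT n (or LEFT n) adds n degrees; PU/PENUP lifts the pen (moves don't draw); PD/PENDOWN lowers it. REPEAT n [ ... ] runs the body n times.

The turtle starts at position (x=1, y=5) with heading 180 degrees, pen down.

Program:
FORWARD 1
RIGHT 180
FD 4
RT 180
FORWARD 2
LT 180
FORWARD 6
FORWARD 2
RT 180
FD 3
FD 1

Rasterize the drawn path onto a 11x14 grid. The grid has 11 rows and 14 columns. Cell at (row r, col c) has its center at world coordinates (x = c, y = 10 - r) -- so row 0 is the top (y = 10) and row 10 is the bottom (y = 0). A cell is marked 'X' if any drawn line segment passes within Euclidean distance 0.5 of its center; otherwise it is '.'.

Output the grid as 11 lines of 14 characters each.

Segment 0: (1,5) -> (0,5)
Segment 1: (0,5) -> (4,5)
Segment 2: (4,5) -> (2,5)
Segment 3: (2,5) -> (8,5)
Segment 4: (8,5) -> (10,5)
Segment 5: (10,5) -> (7,5)
Segment 6: (7,5) -> (6,5)

Answer: ..............
..............
..............
..............
..............
XXXXXXXXXXX...
..............
..............
..............
..............
..............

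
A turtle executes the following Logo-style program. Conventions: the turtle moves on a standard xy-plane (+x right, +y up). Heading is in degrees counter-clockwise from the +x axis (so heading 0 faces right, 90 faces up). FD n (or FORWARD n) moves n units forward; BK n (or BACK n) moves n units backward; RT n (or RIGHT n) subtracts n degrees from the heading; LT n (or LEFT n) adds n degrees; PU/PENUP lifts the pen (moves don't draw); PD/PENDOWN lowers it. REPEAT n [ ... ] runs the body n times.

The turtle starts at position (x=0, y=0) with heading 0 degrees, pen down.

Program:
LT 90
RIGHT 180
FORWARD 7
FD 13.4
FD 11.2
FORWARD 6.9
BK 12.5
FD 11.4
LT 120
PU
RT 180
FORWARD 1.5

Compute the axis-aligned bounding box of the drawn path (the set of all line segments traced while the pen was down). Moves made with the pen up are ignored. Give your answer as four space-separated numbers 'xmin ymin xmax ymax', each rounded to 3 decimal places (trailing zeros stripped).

Executing turtle program step by step:
Start: pos=(0,0), heading=0, pen down
LT 90: heading 0 -> 90
RT 180: heading 90 -> 270
FD 7: (0,0) -> (0,-7) [heading=270, draw]
FD 13.4: (0,-7) -> (0,-20.4) [heading=270, draw]
FD 11.2: (0,-20.4) -> (0,-31.6) [heading=270, draw]
FD 6.9: (0,-31.6) -> (0,-38.5) [heading=270, draw]
BK 12.5: (0,-38.5) -> (0,-26) [heading=270, draw]
FD 11.4: (0,-26) -> (0,-37.4) [heading=270, draw]
LT 120: heading 270 -> 30
PU: pen up
RT 180: heading 30 -> 210
FD 1.5: (0,-37.4) -> (-1.299,-38.15) [heading=210, move]
Final: pos=(-1.299,-38.15), heading=210, 6 segment(s) drawn

Segment endpoints: x in {0, 0, 0, 0, 0, 0, 0}, y in {-38.5, -37.4, -31.6, -26, -20.4, -7, 0}
xmin=0, ymin=-38.5, xmax=0, ymax=0

Answer: 0 -38.5 0 0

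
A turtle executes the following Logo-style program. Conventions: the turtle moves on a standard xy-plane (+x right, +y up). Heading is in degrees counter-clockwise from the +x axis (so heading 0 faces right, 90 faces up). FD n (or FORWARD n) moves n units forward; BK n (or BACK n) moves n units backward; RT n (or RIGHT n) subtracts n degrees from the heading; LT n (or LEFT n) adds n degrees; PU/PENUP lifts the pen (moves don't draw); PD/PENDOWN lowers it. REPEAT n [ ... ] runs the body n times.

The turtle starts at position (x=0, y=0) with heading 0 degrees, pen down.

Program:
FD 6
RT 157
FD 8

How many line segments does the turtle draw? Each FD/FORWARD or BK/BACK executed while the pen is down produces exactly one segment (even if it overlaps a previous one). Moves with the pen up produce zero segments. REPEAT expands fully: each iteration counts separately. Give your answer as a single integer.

Answer: 2

Derivation:
Executing turtle program step by step:
Start: pos=(0,0), heading=0, pen down
FD 6: (0,0) -> (6,0) [heading=0, draw]
RT 157: heading 0 -> 203
FD 8: (6,0) -> (-1.364,-3.126) [heading=203, draw]
Final: pos=(-1.364,-3.126), heading=203, 2 segment(s) drawn
Segments drawn: 2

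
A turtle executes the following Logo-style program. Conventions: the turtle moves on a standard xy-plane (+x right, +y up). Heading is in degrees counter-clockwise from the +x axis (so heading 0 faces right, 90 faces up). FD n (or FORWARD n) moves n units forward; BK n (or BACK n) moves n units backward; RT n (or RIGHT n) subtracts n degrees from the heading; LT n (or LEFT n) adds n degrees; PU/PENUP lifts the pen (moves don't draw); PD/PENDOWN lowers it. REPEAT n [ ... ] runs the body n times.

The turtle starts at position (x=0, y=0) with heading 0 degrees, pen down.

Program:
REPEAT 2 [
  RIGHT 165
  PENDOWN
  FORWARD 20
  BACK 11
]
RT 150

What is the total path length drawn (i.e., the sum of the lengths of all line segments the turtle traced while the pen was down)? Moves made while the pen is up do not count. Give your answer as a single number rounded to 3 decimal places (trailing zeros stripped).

Answer: 62

Derivation:
Executing turtle program step by step:
Start: pos=(0,0), heading=0, pen down
REPEAT 2 [
  -- iteration 1/2 --
  RT 165: heading 0 -> 195
  PD: pen down
  FD 20: (0,0) -> (-19.319,-5.176) [heading=195, draw]
  BK 11: (-19.319,-5.176) -> (-8.693,-2.329) [heading=195, draw]
  -- iteration 2/2 --
  RT 165: heading 195 -> 30
  PD: pen down
  FD 20: (-8.693,-2.329) -> (8.627,7.671) [heading=30, draw]
  BK 11: (8.627,7.671) -> (-0.899,2.171) [heading=30, draw]
]
RT 150: heading 30 -> 240
Final: pos=(-0.899,2.171), heading=240, 4 segment(s) drawn

Segment lengths:
  seg 1: (0,0) -> (-19.319,-5.176), length = 20
  seg 2: (-19.319,-5.176) -> (-8.693,-2.329), length = 11
  seg 3: (-8.693,-2.329) -> (8.627,7.671), length = 20
  seg 4: (8.627,7.671) -> (-0.899,2.171), length = 11
Total = 62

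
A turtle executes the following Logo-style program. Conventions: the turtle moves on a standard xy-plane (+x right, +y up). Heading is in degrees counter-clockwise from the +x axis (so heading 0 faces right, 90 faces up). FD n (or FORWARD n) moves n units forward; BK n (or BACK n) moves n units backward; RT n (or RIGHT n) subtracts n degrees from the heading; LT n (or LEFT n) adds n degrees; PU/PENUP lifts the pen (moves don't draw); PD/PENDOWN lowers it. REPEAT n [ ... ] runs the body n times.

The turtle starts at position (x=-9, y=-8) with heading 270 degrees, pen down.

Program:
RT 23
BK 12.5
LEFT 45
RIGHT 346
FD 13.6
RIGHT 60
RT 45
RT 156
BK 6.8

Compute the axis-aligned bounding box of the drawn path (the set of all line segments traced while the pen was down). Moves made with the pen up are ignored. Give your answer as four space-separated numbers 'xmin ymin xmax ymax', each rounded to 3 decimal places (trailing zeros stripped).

Answer: -9 -12.305 3.878 3.506

Derivation:
Executing turtle program step by step:
Start: pos=(-9,-8), heading=270, pen down
RT 23: heading 270 -> 247
BK 12.5: (-9,-8) -> (-4.116,3.506) [heading=247, draw]
LT 45: heading 247 -> 292
RT 346: heading 292 -> 306
FD 13.6: (-4.116,3.506) -> (3.878,-7.496) [heading=306, draw]
RT 60: heading 306 -> 246
RT 45: heading 246 -> 201
RT 156: heading 201 -> 45
BK 6.8: (3.878,-7.496) -> (-0.93,-12.305) [heading=45, draw]
Final: pos=(-0.93,-12.305), heading=45, 3 segment(s) drawn

Segment endpoints: x in {-9, -4.116, -0.93, 3.878}, y in {-12.305, -8, -7.496, 3.506}
xmin=-9, ymin=-12.305, xmax=3.878, ymax=3.506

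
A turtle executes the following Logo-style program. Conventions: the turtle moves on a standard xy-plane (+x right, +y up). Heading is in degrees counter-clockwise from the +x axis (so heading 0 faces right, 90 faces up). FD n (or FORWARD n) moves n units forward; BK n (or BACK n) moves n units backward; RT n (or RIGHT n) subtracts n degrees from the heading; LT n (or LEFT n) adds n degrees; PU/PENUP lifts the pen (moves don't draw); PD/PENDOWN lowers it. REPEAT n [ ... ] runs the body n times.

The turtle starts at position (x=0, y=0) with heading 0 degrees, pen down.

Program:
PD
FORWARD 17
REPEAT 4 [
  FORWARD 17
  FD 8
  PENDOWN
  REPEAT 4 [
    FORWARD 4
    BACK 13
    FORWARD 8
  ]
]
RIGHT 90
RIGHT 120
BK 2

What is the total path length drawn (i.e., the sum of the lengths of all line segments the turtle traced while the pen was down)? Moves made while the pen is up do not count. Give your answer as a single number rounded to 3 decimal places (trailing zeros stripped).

Executing turtle program step by step:
Start: pos=(0,0), heading=0, pen down
PD: pen down
FD 17: (0,0) -> (17,0) [heading=0, draw]
REPEAT 4 [
  -- iteration 1/4 --
  FD 17: (17,0) -> (34,0) [heading=0, draw]
  FD 8: (34,0) -> (42,0) [heading=0, draw]
  PD: pen down
  REPEAT 4 [
    -- iteration 1/4 --
    FD 4: (42,0) -> (46,0) [heading=0, draw]
    BK 13: (46,0) -> (33,0) [heading=0, draw]
    FD 8: (33,0) -> (41,0) [heading=0, draw]
    -- iteration 2/4 --
    FD 4: (41,0) -> (45,0) [heading=0, draw]
    BK 13: (45,0) -> (32,0) [heading=0, draw]
    FD 8: (32,0) -> (40,0) [heading=0, draw]
    -- iteration 3/4 --
    FD 4: (40,0) -> (44,0) [heading=0, draw]
    BK 13: (44,0) -> (31,0) [heading=0, draw]
    FD 8: (31,0) -> (39,0) [heading=0, draw]
    -- iteration 4/4 --
    FD 4: (39,0) -> (43,0) [heading=0, draw]
    BK 13: (43,0) -> (30,0) [heading=0, draw]
    FD 8: (30,0) -> (38,0) [heading=0, draw]
  ]
  -- iteration 2/4 --
  FD 17: (38,0) -> (55,0) [heading=0, draw]
  FD 8: (55,0) -> (63,0) [heading=0, draw]
  PD: pen down
  REPEAT 4 [
    -- iteration 1/4 --
    FD 4: (63,0) -> (67,0) [heading=0, draw]
    BK 13: (67,0) -> (54,0) [heading=0, draw]
    FD 8: (54,0) -> (62,0) [heading=0, draw]
    -- iteration 2/4 --
    FD 4: (62,0) -> (66,0) [heading=0, draw]
    BK 13: (66,0) -> (53,0) [heading=0, draw]
    FD 8: (53,0) -> (61,0) [heading=0, draw]
    -- iteration 3/4 --
    FD 4: (61,0) -> (65,0) [heading=0, draw]
    BK 13: (65,0) -> (52,0) [heading=0, draw]
    FD 8: (52,0) -> (60,0) [heading=0, draw]
    -- iteration 4/4 --
    FD 4: (60,0) -> (64,0) [heading=0, draw]
    BK 13: (64,0) -> (51,0) [heading=0, draw]
    FD 8: (51,0) -> (59,0) [heading=0, draw]
  ]
  -- iteration 3/4 --
  FD 17: (59,0) -> (76,0) [heading=0, draw]
  FD 8: (76,0) -> (84,0) [heading=0, draw]
  PD: pen down
  REPEAT 4 [
    -- iteration 1/4 --
    FD 4: (84,0) -> (88,0) [heading=0, draw]
    BK 13: (88,0) -> (75,0) [heading=0, draw]
    FD 8: (75,0) -> (83,0) [heading=0, draw]
    -- iteration 2/4 --
    FD 4: (83,0) -> (87,0) [heading=0, draw]
    BK 13: (87,0) -> (74,0) [heading=0, draw]
    FD 8: (74,0) -> (82,0) [heading=0, draw]
    -- iteration 3/4 --
    FD 4: (82,0) -> (86,0) [heading=0, draw]
    BK 13: (86,0) -> (73,0) [heading=0, draw]
    FD 8: (73,0) -> (81,0) [heading=0, draw]
    -- iteration 4/4 --
    FD 4: (81,0) -> (85,0) [heading=0, draw]
    BK 13: (85,0) -> (72,0) [heading=0, draw]
    FD 8: (72,0) -> (80,0) [heading=0, draw]
  ]
  -- iteration 4/4 --
  FD 17: (80,0) -> (97,0) [heading=0, draw]
  FD 8: (97,0) -> (105,0) [heading=0, draw]
  PD: pen down
  REPEAT 4 [
    -- iteration 1/4 --
    FD 4: (105,0) -> (109,0) [heading=0, draw]
    BK 13: (109,0) -> (96,0) [heading=0, draw]
    FD 8: (96,0) -> (104,0) [heading=0, draw]
    -- iteration 2/4 --
    FD 4: (104,0) -> (108,0) [heading=0, draw]
    BK 13: (108,0) -> (95,0) [heading=0, draw]
    FD 8: (95,0) -> (103,0) [heading=0, draw]
    -- iteration 3/4 --
    FD 4: (103,0) -> (107,0) [heading=0, draw]
    BK 13: (107,0) -> (94,0) [heading=0, draw]
    FD 8: (94,0) -> (102,0) [heading=0, draw]
    -- iteration 4/4 --
    FD 4: (102,0) -> (106,0) [heading=0, draw]
    BK 13: (106,0) -> (93,0) [heading=0, draw]
    FD 8: (93,0) -> (101,0) [heading=0, draw]
  ]
]
RT 90: heading 0 -> 270
RT 120: heading 270 -> 150
BK 2: (101,0) -> (102.732,-1) [heading=150, draw]
Final: pos=(102.732,-1), heading=150, 58 segment(s) drawn

Segment lengths:
  seg 1: (0,0) -> (17,0), length = 17
  seg 2: (17,0) -> (34,0), length = 17
  seg 3: (34,0) -> (42,0), length = 8
  seg 4: (42,0) -> (46,0), length = 4
  seg 5: (46,0) -> (33,0), length = 13
  seg 6: (33,0) -> (41,0), length = 8
  seg 7: (41,0) -> (45,0), length = 4
  seg 8: (45,0) -> (32,0), length = 13
  seg 9: (32,0) -> (40,0), length = 8
  seg 10: (40,0) -> (44,0), length = 4
  seg 11: (44,0) -> (31,0), length = 13
  seg 12: (31,0) -> (39,0), length = 8
  seg 13: (39,0) -> (43,0), length = 4
  seg 14: (43,0) -> (30,0), length = 13
  seg 15: (30,0) -> (38,0), length = 8
  seg 16: (38,0) -> (55,0), length = 17
  seg 17: (55,0) -> (63,0), length = 8
  seg 18: (63,0) -> (67,0), length = 4
  seg 19: (67,0) -> (54,0), length = 13
  seg 20: (54,0) -> (62,0), length = 8
  seg 21: (62,0) -> (66,0), length = 4
  seg 22: (66,0) -> (53,0), length = 13
  seg 23: (53,0) -> (61,0), length = 8
  seg 24: (61,0) -> (65,0), length = 4
  seg 25: (65,0) -> (52,0), length = 13
  seg 26: (52,0) -> (60,0), length = 8
  seg 27: (60,0) -> (64,0), length = 4
  seg 28: (64,0) -> (51,0), length = 13
  seg 29: (51,0) -> (59,0), length = 8
  seg 30: (59,0) -> (76,0), length = 17
  seg 31: (76,0) -> (84,0), length = 8
  seg 32: (84,0) -> (88,0), length = 4
  seg 33: (88,0) -> (75,0), length = 13
  seg 34: (75,0) -> (83,0), length = 8
  seg 35: (83,0) -> (87,0), length = 4
  seg 36: (87,0) -> (74,0), length = 13
  seg 37: (74,0) -> (82,0), length = 8
  seg 38: (82,0) -> (86,0), length = 4
  seg 39: (86,0) -> (73,0), length = 13
  seg 40: (73,0) -> (81,0), length = 8
  seg 41: (81,0) -> (85,0), length = 4
  seg 42: (85,0) -> (72,0), length = 13
  seg 43: (72,0) -> (80,0), length = 8
  seg 44: (80,0) -> (97,0), length = 17
  seg 45: (97,0) -> (105,0), length = 8
  seg 46: (105,0) -> (109,0), length = 4
  seg 47: (109,0) -> (96,0), length = 13
  seg 48: (96,0) -> (104,0), length = 8
  seg 49: (104,0) -> (108,0), length = 4
  seg 50: (108,0) -> (95,0), length = 13
  seg 51: (95,0) -> (103,0), length = 8
  seg 52: (103,0) -> (107,0), length = 4
  seg 53: (107,0) -> (94,0), length = 13
  seg 54: (94,0) -> (102,0), length = 8
  seg 55: (102,0) -> (106,0), length = 4
  seg 56: (106,0) -> (93,0), length = 13
  seg 57: (93,0) -> (101,0), length = 8
  seg 58: (101,0) -> (102.732,-1), length = 2
Total = 519

Answer: 519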